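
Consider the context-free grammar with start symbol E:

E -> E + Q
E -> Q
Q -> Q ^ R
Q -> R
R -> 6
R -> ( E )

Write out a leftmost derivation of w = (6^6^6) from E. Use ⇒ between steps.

E ⇒ Q ⇒ R ⇒ (E) ⇒ (Q) ⇒ (Q^R) ⇒ (Q^R^R) ⇒ (R^R^R) ⇒ (6^R^R) ⇒ (6^6^R) ⇒ (6^6^6)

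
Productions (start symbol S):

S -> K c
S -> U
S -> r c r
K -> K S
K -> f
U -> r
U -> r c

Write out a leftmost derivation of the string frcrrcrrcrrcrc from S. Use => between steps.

S=>Kc=>KSc=>KSSc=>KSSSc=>KSSSSc=>fSSSSc=>frcrSSSc=>frcrrcrSSc=>frcrrcrrcrSc=>frcrrcrrcrrcrc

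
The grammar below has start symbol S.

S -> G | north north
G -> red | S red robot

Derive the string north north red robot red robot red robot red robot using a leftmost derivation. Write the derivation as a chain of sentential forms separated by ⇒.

S ⇒ G ⇒ S red robot ⇒ G red robot ⇒ S red robot red robot ⇒ G red robot red robot ⇒ S red robot red robot red robot ⇒ G red robot red robot red robot ⇒ S red robot red robot red robot red robot ⇒ north north red robot red robot red robot red robot

S ⇒ G   [S -> G]
G ⇒ S red robot   [G -> S red robot]
S red robot ⇒ G red robot   [S -> G]
G red robot ⇒ S red robot red robot   [G -> S red robot]
S red robot red robot ⇒ G red robot red robot   [S -> G]
G red robot red robot ⇒ S red robot red robot red robot   [G -> S red robot]
S red robot red robot red robot ⇒ G red robot red robot red robot   [S -> G]
G red robot red robot red robot ⇒ S red robot red robot red robot red robot   [G -> S red robot]
S red robot red robot red robot red robot ⇒ north north red robot red robot red robot red robot   [S -> north north]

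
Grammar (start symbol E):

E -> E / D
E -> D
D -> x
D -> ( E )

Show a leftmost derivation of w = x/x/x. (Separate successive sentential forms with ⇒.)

E ⇒ E/D ⇒ E/D/D ⇒ D/D/D ⇒ x/D/D ⇒ x/x/D ⇒ x/x/x

E ⇒ E/D   [E -> E / D]
E/D ⇒ E/D/D   [E -> E / D]
E/D/D ⇒ D/D/D   [E -> D]
D/D/D ⇒ x/D/D   [D -> x]
x/D/D ⇒ x/x/D   [D -> x]
x/x/D ⇒ x/x/x   [D -> x]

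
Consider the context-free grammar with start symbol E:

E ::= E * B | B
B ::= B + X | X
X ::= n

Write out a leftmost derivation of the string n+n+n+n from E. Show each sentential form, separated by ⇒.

E ⇒ B ⇒ B+X ⇒ B+X+X ⇒ B+X+X+X ⇒ X+X+X+X ⇒ n+X+X+X ⇒ n+n+X+X ⇒ n+n+n+X ⇒ n+n+n+n

E ⇒ B   [E ::= B]
B ⇒ B+X   [B ::= B + X]
B+X ⇒ B+X+X   [B ::= B + X]
B+X+X ⇒ B+X+X+X   [B ::= B + X]
B+X+X+X ⇒ X+X+X+X   [B ::= X]
X+X+X+X ⇒ n+X+X+X   [X ::= n]
n+X+X+X ⇒ n+n+X+X   [X ::= n]
n+n+X+X ⇒ n+n+n+X   [X ::= n]
n+n+n+X ⇒ n+n+n+n   [X ::= n]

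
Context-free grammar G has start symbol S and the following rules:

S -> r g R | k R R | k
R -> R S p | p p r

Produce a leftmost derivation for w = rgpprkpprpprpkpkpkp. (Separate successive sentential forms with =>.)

S => rgR   [S -> r g R]
rgR => rgRSp   [R -> R S p]
rgRSp => rgRSpSp   [R -> R S p]
rgRSpSp => rgRSpSpSp   [R -> R S p]
rgRSpSpSp => rgRSpSpSpSp   [R -> R S p]
rgRSpSpSpSp => rgpprSpSpSpSp   [R -> p p r]
rgpprSpSpSpSp => rgpprkRRpSpSpSp   [S -> k R R]
rgpprkRRpSpSpSp => rgpprkpprRpSpSpSp   [R -> p p r]
rgpprkpprRpSpSpSp => rgpprkpprpprpSpSpSp   [R -> p p r]
rgpprkpprpprpSpSpSp => rgpprkpprpprpkpSpSp   [S -> k]
rgpprkpprpprpkpSpSp => rgpprkpprpprpkpkpSp   [S -> k]
rgpprkpprpprpkpkpSp => rgpprkpprpprpkpkpkp   [S -> k]

S => rgR => rgRSp => rgRSpSp => rgRSpSpSp => rgRSpSpSpSp => rgpprSpSpSpSp => rgpprkRRpSpSpSp => rgpprkpprRpSpSpSp => rgpprkpprpprpSpSpSp => rgpprkpprpprpkpSpSp => rgpprkpprpprpkpkpSp => rgpprkpprpprpkpkpkp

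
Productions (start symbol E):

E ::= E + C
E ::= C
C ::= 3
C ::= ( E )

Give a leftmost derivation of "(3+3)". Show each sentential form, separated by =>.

E=>C=>(E)=>(E+C)=>(C+C)=>(3+C)=>(3+3)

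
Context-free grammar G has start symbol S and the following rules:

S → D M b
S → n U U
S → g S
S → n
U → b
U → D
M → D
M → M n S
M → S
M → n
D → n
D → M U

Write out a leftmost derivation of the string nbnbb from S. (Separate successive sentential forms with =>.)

S => DMb   [S → D M b]
DMb => MUMb   [D → M U]
MUMb => DUMb   [M → D]
DUMb => nUMb   [D → n]
nUMb => nbMb   [U → b]
nbMb => nbDb   [M → D]
nbDb => nbMUb   [D → M U]
nbMUb => nbDUb   [M → D]
nbDUb => nbnUb   [D → n]
nbnUb => nbnbb   [U → b]

S=>DMb=>MUMb=>DUMb=>nUMb=>nbMb=>nbDb=>nbMUb=>nbDUb=>nbnUb=>nbnbb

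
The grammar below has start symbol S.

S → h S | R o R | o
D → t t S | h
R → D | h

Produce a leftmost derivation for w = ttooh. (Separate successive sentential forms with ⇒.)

S ⇒ RoR   [S → R o R]
RoR ⇒ DoR   [R → D]
DoR ⇒ ttSoR   [D → t t S]
ttSoR ⇒ ttooR   [S → o]
ttooR ⇒ ttooh   [R → h]

S ⇒ RoR ⇒ DoR ⇒ ttSoR ⇒ ttooR ⇒ ttooh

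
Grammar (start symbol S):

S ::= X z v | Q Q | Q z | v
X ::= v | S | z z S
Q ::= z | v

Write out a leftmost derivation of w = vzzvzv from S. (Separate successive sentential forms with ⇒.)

S⇒Xzv⇒Szv⇒Xzvzv⇒Szvzv⇒QQzvzv⇒vQzvzv⇒vzzvzv

S ⇒ Xzv   [S ::= X z v]
Xzv ⇒ Szv   [X ::= S]
Szv ⇒ Xzvzv   [S ::= X z v]
Xzvzv ⇒ Szvzv   [X ::= S]
Szvzv ⇒ QQzvzv   [S ::= Q Q]
QQzvzv ⇒ vQzvzv   [Q ::= v]
vQzvzv ⇒ vzzvzv   [Q ::= z]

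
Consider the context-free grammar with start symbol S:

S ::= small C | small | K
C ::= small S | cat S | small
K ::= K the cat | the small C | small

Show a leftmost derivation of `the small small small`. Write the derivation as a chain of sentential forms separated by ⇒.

S ⇒ K   [S ::= K]
K ⇒ the small C   [K ::= the small C]
the small C ⇒ the small small S   [C ::= small S]
the small small S ⇒ the small small small   [S ::= small]

S ⇒ K ⇒ the small C ⇒ the small small S ⇒ the small small small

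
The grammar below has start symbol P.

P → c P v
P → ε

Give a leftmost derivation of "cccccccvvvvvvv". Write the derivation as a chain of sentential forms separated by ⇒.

P⇒cPv⇒ccPvv⇒cccPvvv⇒ccccPvvvv⇒cccccPvvvvv⇒ccccccPvvvvvv⇒cccccccPvvvvvvv⇒cccccccvvvvvvv

P ⇒ cPv   [P → c P v]
cPv ⇒ ccPvv   [P → c P v]
ccPvv ⇒ cccPvvv   [P → c P v]
cccPvvv ⇒ ccccPvvvv   [P → c P v]
ccccPvvvv ⇒ cccccPvvvvv   [P → c P v]
cccccPvvvvv ⇒ ccccccPvvvvvv   [P → c P v]
ccccccPvvvvvv ⇒ cccccccPvvvvvvv   [P → c P v]
cccccccPvvvvvvv ⇒ cccccccvvvvvvv   [P → ε]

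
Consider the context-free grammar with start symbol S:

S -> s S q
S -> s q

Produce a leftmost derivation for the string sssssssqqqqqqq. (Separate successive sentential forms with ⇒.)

S ⇒ sSq ⇒ ssSqq ⇒ sssSqqq ⇒ ssssSqqqq ⇒ sssssSqqqqq ⇒ ssssssSqqqqqq ⇒ sssssssqqqqqqq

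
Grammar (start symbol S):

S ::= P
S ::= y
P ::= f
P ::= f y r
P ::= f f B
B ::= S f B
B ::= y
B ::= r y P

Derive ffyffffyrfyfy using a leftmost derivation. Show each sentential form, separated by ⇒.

S ⇒ P ⇒ ffB ⇒ ffSfB ⇒ ffyfB ⇒ ffyfSfB ⇒ ffyfPfB ⇒ ffyfffBfB ⇒ ffyfffSfBfB ⇒ ffyfffPfBfB ⇒ ffyffffyrfBfB ⇒ ffyffffyrfyfB ⇒ ffyffffyrfyfy

S ⇒ P   [S ::= P]
P ⇒ ffB   [P ::= f f B]
ffB ⇒ ffSfB   [B ::= S f B]
ffSfB ⇒ ffyfB   [S ::= y]
ffyfB ⇒ ffyfSfB   [B ::= S f B]
ffyfSfB ⇒ ffyfPfB   [S ::= P]
ffyfPfB ⇒ ffyfffBfB   [P ::= f f B]
ffyfffBfB ⇒ ffyfffSfBfB   [B ::= S f B]
ffyfffSfBfB ⇒ ffyfffPfBfB   [S ::= P]
ffyfffPfBfB ⇒ ffyffffyrfBfB   [P ::= f y r]
ffyffffyrfBfB ⇒ ffyffffyrfyfB   [B ::= y]
ffyffffyrfyfB ⇒ ffyffffyrfyfy   [B ::= y]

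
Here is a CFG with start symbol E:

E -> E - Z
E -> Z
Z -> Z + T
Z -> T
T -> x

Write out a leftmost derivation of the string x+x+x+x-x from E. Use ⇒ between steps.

E ⇒ E-Z ⇒ Z-Z ⇒ Z+T-Z ⇒ Z+T+T-Z ⇒ Z+T+T+T-Z ⇒ T+T+T+T-Z ⇒ x+T+T+T-Z ⇒ x+x+T+T-Z ⇒ x+x+x+T-Z ⇒ x+x+x+x-Z ⇒ x+x+x+x-T ⇒ x+x+x+x-x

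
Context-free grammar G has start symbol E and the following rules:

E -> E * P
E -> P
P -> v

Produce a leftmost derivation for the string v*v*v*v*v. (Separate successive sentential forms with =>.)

E=>E*P=>E*P*P=>E*P*P*P=>E*P*P*P*P=>P*P*P*P*P=>v*P*P*P*P=>v*v*P*P*P=>v*v*v*P*P=>v*v*v*v*P=>v*v*v*v*v

E => E*P   [E -> E * P]
E*P => E*P*P   [E -> E * P]
E*P*P => E*P*P*P   [E -> E * P]
E*P*P*P => E*P*P*P*P   [E -> E * P]
E*P*P*P*P => P*P*P*P*P   [E -> P]
P*P*P*P*P => v*P*P*P*P   [P -> v]
v*P*P*P*P => v*v*P*P*P   [P -> v]
v*v*P*P*P => v*v*v*P*P   [P -> v]
v*v*v*P*P => v*v*v*v*P   [P -> v]
v*v*v*v*P => v*v*v*v*v   [P -> v]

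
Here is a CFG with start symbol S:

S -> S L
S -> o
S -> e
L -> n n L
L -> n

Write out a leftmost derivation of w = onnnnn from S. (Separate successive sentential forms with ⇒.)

S ⇒ SL   [S -> S L]
SL ⇒ oL   [S -> o]
oL ⇒ onnL   [L -> n n L]
onnL ⇒ onnnnL   [L -> n n L]
onnnnL ⇒ onnnnn   [L -> n]

S ⇒ SL ⇒ oL ⇒ onnL ⇒ onnnnL ⇒ onnnnn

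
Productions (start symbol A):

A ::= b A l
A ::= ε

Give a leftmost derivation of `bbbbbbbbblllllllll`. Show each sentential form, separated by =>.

A => bAl   [A ::= b A l]
bAl => bbAll   [A ::= b A l]
bbAll => bbbAlll   [A ::= b A l]
bbbAlll => bbbbAllll   [A ::= b A l]
bbbbAllll => bbbbbAlllll   [A ::= b A l]
bbbbbAlllll => bbbbbbAllllll   [A ::= b A l]
bbbbbbAllllll => bbbbbbbAlllllll   [A ::= b A l]
bbbbbbbAlllllll => bbbbbbbbAllllllll   [A ::= b A l]
bbbbbbbbAllllllll => bbbbbbbbbAlllllllll   [A ::= b A l]
bbbbbbbbbAlllllllll => bbbbbbbbblllllllll   [A ::= ε]

A => bAl => bbAll => bbbAlll => bbbbAllll => bbbbbAlllll => bbbbbbAllllll => bbbbbbbAlllllll => bbbbbbbbAllllllll => bbbbbbbbbAlllllllll => bbbbbbbbblllllllll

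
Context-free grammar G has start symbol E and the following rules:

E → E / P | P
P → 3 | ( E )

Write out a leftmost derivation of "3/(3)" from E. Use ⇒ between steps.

E ⇒ E/P ⇒ P/P ⇒ 3/P ⇒ 3/(E) ⇒ 3/(P) ⇒ 3/(3)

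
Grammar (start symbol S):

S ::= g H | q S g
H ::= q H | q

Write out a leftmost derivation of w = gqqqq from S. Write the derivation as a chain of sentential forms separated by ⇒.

S⇒gH⇒gqH⇒gqqH⇒gqqqH⇒gqqqq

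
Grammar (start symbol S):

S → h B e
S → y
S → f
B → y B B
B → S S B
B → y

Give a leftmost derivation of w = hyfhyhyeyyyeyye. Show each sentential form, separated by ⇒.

S ⇒ hBe ⇒ hyBBe ⇒ hySSBBe ⇒ hyfSBBe ⇒ hyfhBeBBe ⇒ hyfhyBBeBBe ⇒ hyfhySSBBeBBe ⇒ hyfhyhBeSBBeBBe ⇒ hyfhyhyeSBBeBBe ⇒ hyfhyhyeyBBeBBe ⇒ hyfhyhyeyyBeBBe ⇒ hyfhyhyeyyyeBBe ⇒ hyfhyhyeyyyeyBe ⇒ hyfhyhyeyyyeyye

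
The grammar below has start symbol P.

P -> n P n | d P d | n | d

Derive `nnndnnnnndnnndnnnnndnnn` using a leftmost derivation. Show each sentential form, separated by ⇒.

P ⇒ nPn ⇒ nnPnn ⇒ nnnPnnn ⇒ nnndPdnnn ⇒ nnndnPndnnn ⇒ nnndnnPnndnnn ⇒ nnndnnnPnnndnnn ⇒ nnndnnnnPnnnndnnn ⇒ nnndnnnnnPnnnnndnnn ⇒ nnndnnnnndPdnnnnndnnn ⇒ nnndnnnnndnPndnnnnndnnn ⇒ nnndnnnnndnnndnnnnndnnn

P ⇒ nPn   [P -> n P n]
nPn ⇒ nnPnn   [P -> n P n]
nnPnn ⇒ nnnPnnn   [P -> n P n]
nnnPnnn ⇒ nnndPdnnn   [P -> d P d]
nnndPdnnn ⇒ nnndnPndnnn   [P -> n P n]
nnndnPndnnn ⇒ nnndnnPnndnnn   [P -> n P n]
nnndnnPnndnnn ⇒ nnndnnnPnnndnnn   [P -> n P n]
nnndnnnPnnndnnn ⇒ nnndnnnnPnnnndnnn   [P -> n P n]
nnndnnnnPnnnndnnn ⇒ nnndnnnnnPnnnnndnnn   [P -> n P n]
nnndnnnnnPnnnnndnnn ⇒ nnndnnnnndPdnnnnndnnn   [P -> d P d]
nnndnnnnndPdnnnnndnnn ⇒ nnndnnnnndnPndnnnnndnnn   [P -> n P n]
nnndnnnnndnPndnnnnndnnn ⇒ nnndnnnnndnnndnnnnndnnn   [P -> n]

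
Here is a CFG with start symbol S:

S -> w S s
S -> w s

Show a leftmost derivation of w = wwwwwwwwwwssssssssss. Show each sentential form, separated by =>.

S => wSs   [S -> w S s]
wSs => wwSss   [S -> w S s]
wwSss => wwwSsss   [S -> w S s]
wwwSsss => wwwwSssss   [S -> w S s]
wwwwSssss => wwwwwSsssss   [S -> w S s]
wwwwwSsssss => wwwwwwSssssss   [S -> w S s]
wwwwwwSssssss => wwwwwwwSsssssss   [S -> w S s]
wwwwwwwSsssssss => wwwwwwwwSssssssss   [S -> w S s]
wwwwwwwwSssssssss => wwwwwwwwwSsssssssss   [S -> w S s]
wwwwwwwwwSsssssssss => wwwwwwwwwwssssssssss   [S -> w s]

S=>wSs=>wwSss=>wwwSsss=>wwwwSssss=>wwwwwSsssss=>wwwwwwSssssss=>wwwwwwwSsssssss=>wwwwwwwwSssssssss=>wwwwwwwwwSsssssssss=>wwwwwwwwwwssssssssss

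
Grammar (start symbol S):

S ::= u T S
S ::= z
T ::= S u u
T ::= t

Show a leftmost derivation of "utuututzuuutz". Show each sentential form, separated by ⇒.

S⇒uTS⇒utS⇒utuTS⇒utuSuuS⇒utuuTSuuS⇒utuutSuuS⇒utuutuTSuuS⇒utuututSuuS⇒utuututzuuS⇒utuututzuuuTS⇒utuututzuuutS⇒utuututzuuutz

S ⇒ uTS   [S ::= u T S]
uTS ⇒ utS   [T ::= t]
utS ⇒ utuTS   [S ::= u T S]
utuTS ⇒ utuSuuS   [T ::= S u u]
utuSuuS ⇒ utuuTSuuS   [S ::= u T S]
utuuTSuuS ⇒ utuutSuuS   [T ::= t]
utuutSuuS ⇒ utuutuTSuuS   [S ::= u T S]
utuutuTSuuS ⇒ utuututSuuS   [T ::= t]
utuututSuuS ⇒ utuututzuuS   [S ::= z]
utuututzuuS ⇒ utuututzuuuTS   [S ::= u T S]
utuututzuuuTS ⇒ utuututzuuutS   [T ::= t]
utuututzuuutS ⇒ utuututzuuutz   [S ::= z]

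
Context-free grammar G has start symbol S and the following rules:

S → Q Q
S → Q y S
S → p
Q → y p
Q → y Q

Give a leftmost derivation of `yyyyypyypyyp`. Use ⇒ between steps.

S ⇒ QyS ⇒ yQyS ⇒ yyQyS ⇒ yyyQyS ⇒ yyyyQyS ⇒ yyyyypyS ⇒ yyyyypyQQ ⇒ yyyyypyypQ ⇒ yyyyypyypyQ ⇒ yyyyypyypyyp

S ⇒ QyS   [S → Q y S]
QyS ⇒ yQyS   [Q → y Q]
yQyS ⇒ yyQyS   [Q → y Q]
yyQyS ⇒ yyyQyS   [Q → y Q]
yyyQyS ⇒ yyyyQyS   [Q → y Q]
yyyyQyS ⇒ yyyyypyS   [Q → y p]
yyyyypyS ⇒ yyyyypyQQ   [S → Q Q]
yyyyypyQQ ⇒ yyyyypyypQ   [Q → y p]
yyyyypyypQ ⇒ yyyyypyypyQ   [Q → y Q]
yyyyypyypyQ ⇒ yyyyypyypyyp   [Q → y p]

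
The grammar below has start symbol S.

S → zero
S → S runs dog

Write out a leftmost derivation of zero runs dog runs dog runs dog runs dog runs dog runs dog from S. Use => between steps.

S => S runs dog => S runs dog runs dog => S runs dog runs dog runs dog => S runs dog runs dog runs dog runs dog => S runs dog runs dog runs dog runs dog runs dog => S runs dog runs dog runs dog runs dog runs dog runs dog => zero runs dog runs dog runs dog runs dog runs dog runs dog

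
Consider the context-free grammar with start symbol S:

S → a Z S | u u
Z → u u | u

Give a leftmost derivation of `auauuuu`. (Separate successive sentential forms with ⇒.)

S ⇒ aZS   [S → a Z S]
aZS ⇒ auS   [Z → u]
auS ⇒ auaZS   [S → a Z S]
auaZS ⇒ auauuS   [Z → u u]
auauuS ⇒ auauuuu   [S → u u]

S⇒aZS⇒auS⇒auaZS⇒auauuS⇒auauuuu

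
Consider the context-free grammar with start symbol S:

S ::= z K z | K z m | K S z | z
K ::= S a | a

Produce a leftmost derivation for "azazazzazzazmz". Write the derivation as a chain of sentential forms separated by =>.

S => KSz => aSz => aKzmz => aSazmz => aKSzazmz => aSaSzazmz => aKSzaSzazmz => aSaSzaSzazmz => azaSzaSzazmz => azazKzzaSzazmz => azazazzaSzazmz => azazazzazzazmz

S => KSz   [S ::= K S z]
KSz => aSz   [K ::= a]
aSz => aKzmz   [S ::= K z m]
aKzmz => aSazmz   [K ::= S a]
aSazmz => aKSzazmz   [S ::= K S z]
aKSzazmz => aSaSzazmz   [K ::= S a]
aSaSzazmz => aKSzaSzazmz   [S ::= K S z]
aKSzaSzazmz => aSaSzaSzazmz   [K ::= S a]
aSaSzaSzazmz => azaSzaSzazmz   [S ::= z]
azaSzaSzazmz => azazKzzaSzazmz   [S ::= z K z]
azazKzzaSzazmz => azazazzaSzazmz   [K ::= a]
azazazzaSzazmz => azazazzazzazmz   [S ::= z]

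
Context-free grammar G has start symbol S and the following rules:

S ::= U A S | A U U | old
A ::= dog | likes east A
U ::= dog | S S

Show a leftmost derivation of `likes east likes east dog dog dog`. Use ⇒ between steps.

S ⇒ A U U ⇒ likes east A U U ⇒ likes east likes east A U U ⇒ likes east likes east dog U U ⇒ likes east likes east dog dog U ⇒ likes east likes east dog dog dog

S ⇒ A U U   [S ::= A U U]
A U U ⇒ likes east A U U   [A ::= likes east A]
likes east A U U ⇒ likes east likes east A U U   [A ::= likes east A]
likes east likes east A U U ⇒ likes east likes east dog U U   [A ::= dog]
likes east likes east dog U U ⇒ likes east likes east dog dog U   [U ::= dog]
likes east likes east dog dog U ⇒ likes east likes east dog dog dog   [U ::= dog]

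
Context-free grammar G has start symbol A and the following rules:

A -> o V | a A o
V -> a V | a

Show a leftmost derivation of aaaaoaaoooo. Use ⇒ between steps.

A⇒aAo⇒aaAoo⇒aaaAooo⇒aaaaAoooo⇒aaaaoVoooo⇒aaaaoaVoooo⇒aaaaoaaoooo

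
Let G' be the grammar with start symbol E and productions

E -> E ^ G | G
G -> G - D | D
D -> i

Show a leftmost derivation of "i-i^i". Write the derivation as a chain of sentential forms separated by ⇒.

E ⇒ E^G   [E -> E ^ G]
E^G ⇒ G^G   [E -> G]
G^G ⇒ G-D^G   [G -> G - D]
G-D^G ⇒ D-D^G   [G -> D]
D-D^G ⇒ i-D^G   [D -> i]
i-D^G ⇒ i-i^G   [D -> i]
i-i^G ⇒ i-i^D   [G -> D]
i-i^D ⇒ i-i^i   [D -> i]

E ⇒ E^G ⇒ G^G ⇒ G-D^G ⇒ D-D^G ⇒ i-D^G ⇒ i-i^G ⇒ i-i^D ⇒ i-i^i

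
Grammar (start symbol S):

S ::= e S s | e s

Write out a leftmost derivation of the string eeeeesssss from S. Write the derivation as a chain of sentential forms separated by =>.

S => eSs => eeSss => eeeSsss => eeeeSssss => eeeeesssss

S => eSs   [S ::= e S s]
eSs => eeSss   [S ::= e S s]
eeSss => eeeSsss   [S ::= e S s]
eeeSsss => eeeeSssss   [S ::= e S s]
eeeeSssss => eeeeesssss   [S ::= e s]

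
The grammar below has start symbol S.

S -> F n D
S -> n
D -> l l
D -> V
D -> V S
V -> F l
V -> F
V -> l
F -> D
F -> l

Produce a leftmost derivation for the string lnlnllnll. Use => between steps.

S => FnD => lnD => lnVS => lnFS => lnDS => lnVSS => lnlSS => lnlnS => lnlnFnD => lnlnDnD => lnlnllnD => lnlnllnll

S => FnD   [S -> F n D]
FnD => lnD   [F -> l]
lnD => lnVS   [D -> V S]
lnVS => lnFS   [V -> F]
lnFS => lnDS   [F -> D]
lnDS => lnVSS   [D -> V S]
lnVSS => lnlSS   [V -> l]
lnlSS => lnlnS   [S -> n]
lnlnS => lnlnFnD   [S -> F n D]
lnlnFnD => lnlnDnD   [F -> D]
lnlnDnD => lnlnllnD   [D -> l l]
lnlnllnD => lnlnllnll   [D -> l l]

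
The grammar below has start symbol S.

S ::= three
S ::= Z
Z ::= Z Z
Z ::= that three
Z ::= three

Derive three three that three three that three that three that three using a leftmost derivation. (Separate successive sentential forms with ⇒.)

S ⇒ Z ⇒ Z Z ⇒ Z Z Z ⇒ Z Z Z Z ⇒ Z Z Z Z Z ⇒ Z Z Z Z Z Z ⇒ Z Z Z Z Z Z Z ⇒ three Z Z Z Z Z Z ⇒ three three Z Z Z Z Z ⇒ three three that three Z Z Z Z ⇒ three three that three three Z Z Z ⇒ three three that three three that three Z Z ⇒ three three that three three that three that three Z ⇒ three three that three three that three that three that three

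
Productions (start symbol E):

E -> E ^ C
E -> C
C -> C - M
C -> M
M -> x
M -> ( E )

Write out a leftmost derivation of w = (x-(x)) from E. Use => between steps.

E => C => M => (E) => (C) => (C-M) => (M-M) => (x-M) => (x-(E)) => (x-(C)) => (x-(M)) => (x-(x))

E => C   [E -> C]
C => M   [C -> M]
M => (E)   [M -> ( E )]
(E) => (C)   [E -> C]
(C) => (C-M)   [C -> C - M]
(C-M) => (M-M)   [C -> M]
(M-M) => (x-M)   [M -> x]
(x-M) => (x-(E))   [M -> ( E )]
(x-(E)) => (x-(C))   [E -> C]
(x-(C)) => (x-(M))   [C -> M]
(x-(M)) => (x-(x))   [M -> x]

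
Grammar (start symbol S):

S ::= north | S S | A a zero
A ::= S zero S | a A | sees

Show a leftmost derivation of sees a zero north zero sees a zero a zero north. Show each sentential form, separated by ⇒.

S ⇒ S S   [S ::= S S]
S S ⇒ A a zero S   [S ::= A a zero]
A a zero S ⇒ S zero S a zero S   [A ::= S zero S]
S zero S a zero S ⇒ S S zero S a zero S   [S ::= S S]
S S zero S a zero S ⇒ A a zero S zero S a zero S   [S ::= A a zero]
A a zero S zero S a zero S ⇒ sees a zero S zero S a zero S   [A ::= sees]
sees a zero S zero S a zero S ⇒ sees a zero north zero S a zero S   [S ::= north]
sees a zero north zero S a zero S ⇒ sees a zero north zero A a zero a zero S   [S ::= A a zero]
sees a zero north zero A a zero a zero S ⇒ sees a zero north zero sees a zero a zero S   [A ::= sees]
sees a zero north zero sees a zero a zero S ⇒ sees a zero north zero sees a zero a zero north   [S ::= north]

S ⇒ S S ⇒ A a zero S ⇒ S zero S a zero S ⇒ S S zero S a zero S ⇒ A a zero S zero S a zero S ⇒ sees a zero S zero S a zero S ⇒ sees a zero north zero S a zero S ⇒ sees a zero north zero A a zero a zero S ⇒ sees a zero north zero sees a zero a zero S ⇒ sees a zero north zero sees a zero a zero north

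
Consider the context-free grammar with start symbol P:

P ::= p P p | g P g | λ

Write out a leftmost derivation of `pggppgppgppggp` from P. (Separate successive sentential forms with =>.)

P => pPp   [P ::= p P p]
pPp => pgPgp   [P ::= g P g]
pgPgp => pggPggp   [P ::= g P g]
pggPggp => pggpPpggp   [P ::= p P p]
pggpPpggp => pggppPppggp   [P ::= p P p]
pggppPppggp => pggppgPgppggp   [P ::= g P g]
pggppgPgppggp => pggppgpPpgppggp   [P ::= p P p]
pggppgpPpgppggp => pggppgppgppggp   [P ::= λ]

P => pPp => pgPgp => pggPggp => pggpPpggp => pggppPppggp => pggppgPgppggp => pggppgpPpgppggp => pggppgppgppggp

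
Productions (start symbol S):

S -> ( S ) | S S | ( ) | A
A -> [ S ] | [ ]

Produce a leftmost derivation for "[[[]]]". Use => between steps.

S=>A=>[S]=>[A]=>[[S]]=>[[A]]=>[[[]]]

S => A   [S -> A]
A => [S]   [A -> [ S ]]
[S] => [A]   [S -> A]
[A] => [[S]]   [A -> [ S ]]
[[S]] => [[A]]   [S -> A]
[[A]] => [[[]]]   [A -> [ ]]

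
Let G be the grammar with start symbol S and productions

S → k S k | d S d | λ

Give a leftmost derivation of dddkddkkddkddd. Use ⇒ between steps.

S ⇒ dSd ⇒ ddSdd ⇒ dddSddd ⇒ dddkSkddd ⇒ dddkdSdkddd ⇒ dddkddSddkddd ⇒ dddkddkSkddkddd ⇒ dddkddkkddkddd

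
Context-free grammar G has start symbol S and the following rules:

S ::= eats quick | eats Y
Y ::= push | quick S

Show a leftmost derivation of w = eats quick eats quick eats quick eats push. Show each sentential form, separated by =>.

S => eats Y => eats quick S => eats quick eats Y => eats quick eats quick S => eats quick eats quick eats Y => eats quick eats quick eats quick S => eats quick eats quick eats quick eats Y => eats quick eats quick eats quick eats push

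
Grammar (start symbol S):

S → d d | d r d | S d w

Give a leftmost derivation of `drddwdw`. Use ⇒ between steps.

S ⇒ Sdw   [S → S d w]
Sdw ⇒ Sdwdw   [S → S d w]
Sdwdw ⇒ drddwdw   [S → d r d]

S ⇒ Sdw ⇒ Sdwdw ⇒ drddwdw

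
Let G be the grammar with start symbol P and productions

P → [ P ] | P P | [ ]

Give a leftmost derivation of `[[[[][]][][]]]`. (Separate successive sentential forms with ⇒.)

P ⇒ [P] ⇒ [[P]] ⇒ [[PP]] ⇒ [[[P]P]] ⇒ [[[PP]P]] ⇒ [[[[]P]P]] ⇒ [[[[][]]P]] ⇒ [[[[][]]PP]] ⇒ [[[[][]][]P]] ⇒ [[[[][]][][]]]

P ⇒ [P]   [P → [ P ]]
[P] ⇒ [[P]]   [P → [ P ]]
[[P]] ⇒ [[PP]]   [P → P P]
[[PP]] ⇒ [[[P]P]]   [P → [ P ]]
[[[P]P]] ⇒ [[[PP]P]]   [P → P P]
[[[PP]P]] ⇒ [[[[]P]P]]   [P → [ ]]
[[[[]P]P]] ⇒ [[[[][]]P]]   [P → [ ]]
[[[[][]]P]] ⇒ [[[[][]]PP]]   [P → P P]
[[[[][]]PP]] ⇒ [[[[][]][]P]]   [P → [ ]]
[[[[][]][]P]] ⇒ [[[[][]][][]]]   [P → [ ]]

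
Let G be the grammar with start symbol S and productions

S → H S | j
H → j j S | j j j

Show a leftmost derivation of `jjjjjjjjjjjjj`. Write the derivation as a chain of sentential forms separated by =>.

S => HS   [S → H S]
HS => jjSS   [H → j j S]
jjSS => jjjS   [S → j]
jjjS => jjjHS   [S → H S]
jjjHS => jjjjjjS   [H → j j j]
jjjjjjS => jjjjjjHS   [S → H S]
jjjjjjHS => jjjjjjjjjS   [H → j j j]
jjjjjjjjjS => jjjjjjjjjHS   [S → H S]
jjjjjjjjjHS => jjjjjjjjjjjjS   [H → j j j]
jjjjjjjjjjjjS => jjjjjjjjjjjjj   [S → j]

S => HS => jjSS => jjjS => jjjHS => jjjjjjS => jjjjjjHS => jjjjjjjjjS => jjjjjjjjjHS => jjjjjjjjjjjjS => jjjjjjjjjjjjj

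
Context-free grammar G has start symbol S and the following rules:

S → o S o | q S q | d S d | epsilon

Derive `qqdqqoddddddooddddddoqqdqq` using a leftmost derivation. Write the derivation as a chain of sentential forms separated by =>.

S => qSq   [S → q S q]
qSq => qqSqq   [S → q S q]
qqSqq => qqdSdqq   [S → d S d]
qqdSdqq => qqdqSqdqq   [S → q S q]
qqdqSqdqq => qqdqqSqqdqq   [S → q S q]
qqdqqSqqdqq => qqdqqoSoqqdqq   [S → o S o]
qqdqqoSoqqdqq => qqdqqodSdoqqdqq   [S → d S d]
qqdqqodSdoqqdqq => qqdqqoddSddoqqdqq   [S → d S d]
qqdqqoddSddoqqdqq => qqdqqodddSdddoqqdqq   [S → d S d]
qqdqqodddSdddoqqdqq => qqdqqoddddSddddoqqdqq   [S → d S d]
qqdqqoddddSddddoqqdqq => qqdqqodddddSdddddoqqdqq   [S → d S d]
qqdqqodddddSdddddoqqdqq => qqdqqoddddddSddddddoqqdqq   [S → d S d]
qqdqqoddddddSddddddoqqdqq => qqdqqoddddddoSoddddddoqqdqq   [S → o S o]
qqdqqoddddddoSoddddddoqqdqq => qqdqqoddddddooddddddoqqdqq   [S → epsilon]

S=>qSq=>qqSqq=>qqdSdqq=>qqdqSqdqq=>qqdqqSqqdqq=>qqdqqoSoqqdqq=>qqdqqodSdoqqdqq=>qqdqqoddSddoqqdqq=>qqdqqodddSdddoqqdqq=>qqdqqoddddSddddoqqdqq=>qqdqqodddddSdddddoqqdqq=>qqdqqoddddddSddddddoqqdqq=>qqdqqoddddddoSoddddddoqqdqq=>qqdqqoddddddooddddddoqqdqq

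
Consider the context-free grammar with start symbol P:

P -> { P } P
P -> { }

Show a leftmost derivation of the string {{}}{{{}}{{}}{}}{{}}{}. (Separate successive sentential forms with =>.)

P => {P}P   [P -> { P } P]
{P}P => {{}}P   [P -> { }]
{{}}P => {{}}{P}P   [P -> { P } P]
{{}}{P}P => {{}}{{P}P}P   [P -> { P } P]
{{}}{{P}P}P => {{}}{{{}}P}P   [P -> { }]
{{}}{{{}}P}P => {{}}{{{}}{P}P}P   [P -> { P } P]
{{}}{{{}}{P}P}P => {{}}{{{}}{{}}P}P   [P -> { }]
{{}}{{{}}{{}}P}P => {{}}{{{}}{{}}{}}P   [P -> { }]
{{}}{{{}}{{}}{}}P => {{}}{{{}}{{}}{}}{P}P   [P -> { P } P]
{{}}{{{}}{{}}{}}{P}P => {{}}{{{}}{{}}{}}{{}}P   [P -> { }]
{{}}{{{}}{{}}{}}{{}}P => {{}}{{{}}{{}}{}}{{}}{}   [P -> { }]

P => {P}P => {{}}P => {{}}{P}P => {{}}{{P}P}P => {{}}{{{}}P}P => {{}}{{{}}{P}P}P => {{}}{{{}}{{}}P}P => {{}}{{{}}{{}}{}}P => {{}}{{{}}{{}}{}}{P}P => {{}}{{{}}{{}}{}}{{}}P => {{}}{{{}}{{}}{}}{{}}{}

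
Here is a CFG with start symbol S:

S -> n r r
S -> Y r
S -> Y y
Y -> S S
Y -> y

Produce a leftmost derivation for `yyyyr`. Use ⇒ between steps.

S ⇒ Yr   [S -> Y r]
Yr ⇒ SSr   [Y -> S S]
SSr ⇒ YySr   [S -> Y y]
YySr ⇒ yySr   [Y -> y]
yySr ⇒ yyYyr   [S -> Y y]
yyYyr ⇒ yyyyr   [Y -> y]

S ⇒ Yr ⇒ SSr ⇒ YySr ⇒ yySr ⇒ yyYyr ⇒ yyyyr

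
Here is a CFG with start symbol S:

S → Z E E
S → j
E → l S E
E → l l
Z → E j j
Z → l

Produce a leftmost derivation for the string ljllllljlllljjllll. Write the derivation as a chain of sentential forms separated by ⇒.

S ⇒ ZEE ⇒ EjjEE ⇒ lSEjjEE ⇒ ljEjjEE ⇒ ljlSEjjEE ⇒ ljlZEEEjjEE ⇒ ljllEEEjjEE ⇒ ljllllEEjjEE ⇒ ljlllllSEEjjEE ⇒ ljllllljEEjjEE ⇒ ljllllljllEjjEE ⇒ ljllllljlllljjEE ⇒ ljllllljlllljjllE ⇒ ljllllljlllljjllll

S ⇒ ZEE   [S → Z E E]
ZEE ⇒ EjjEE   [Z → E j j]
EjjEE ⇒ lSEjjEE   [E → l S E]
lSEjjEE ⇒ ljEjjEE   [S → j]
ljEjjEE ⇒ ljlSEjjEE   [E → l S E]
ljlSEjjEE ⇒ ljlZEEEjjEE   [S → Z E E]
ljlZEEEjjEE ⇒ ljllEEEjjEE   [Z → l]
ljllEEEjjEE ⇒ ljllllEEjjEE   [E → l l]
ljllllEEjjEE ⇒ ljlllllSEEjjEE   [E → l S E]
ljlllllSEEjjEE ⇒ ljllllljEEjjEE   [S → j]
ljllllljEEjjEE ⇒ ljllllljllEjjEE   [E → l l]
ljllllljllEjjEE ⇒ ljllllljlllljjEE   [E → l l]
ljllllljlllljjEE ⇒ ljllllljlllljjllE   [E → l l]
ljllllljlllljjllE ⇒ ljllllljlllljjllll   [E → l l]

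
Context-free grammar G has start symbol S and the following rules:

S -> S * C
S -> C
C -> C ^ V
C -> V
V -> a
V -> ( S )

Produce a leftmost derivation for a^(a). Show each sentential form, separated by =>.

S => C   [S -> C]
C => C^V   [C -> C ^ V]
C^V => V^V   [C -> V]
V^V => a^V   [V -> a]
a^V => a^(S)   [V -> ( S )]
a^(S) => a^(C)   [S -> C]
a^(C) => a^(V)   [C -> V]
a^(V) => a^(a)   [V -> a]

S => C => C^V => V^V => a^V => a^(S) => a^(C) => a^(V) => a^(a)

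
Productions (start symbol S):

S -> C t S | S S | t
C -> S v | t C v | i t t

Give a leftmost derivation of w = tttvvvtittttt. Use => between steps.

S => CtS => tCvtS => ttCvvtS => ttSvvvtS => tttvvvtS => tttvvvtSS => tttvvvtCtSS => tttvvvtitttSS => tttvvvtittttS => tttvvvtittttt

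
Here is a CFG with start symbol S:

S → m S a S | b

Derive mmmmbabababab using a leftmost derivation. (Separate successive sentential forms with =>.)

S=>mSaS=>mmSaSaS=>mmmSaSaSaS=>mmmmSaSaSaSaS=>mmmmbaSaSaSaS=>mmmmbabaSaSaS=>mmmmbababaSaS=>mmmmbabababaS=>mmmmbabababab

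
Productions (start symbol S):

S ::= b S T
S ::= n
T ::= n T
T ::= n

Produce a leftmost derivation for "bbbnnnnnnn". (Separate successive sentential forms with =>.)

S => bST   [S ::= b S T]
bST => bbSTT   [S ::= b S T]
bbSTT => bbbSTTT   [S ::= b S T]
bbbSTTT => bbbnTTT   [S ::= n]
bbbnTTT => bbbnnTT   [T ::= n]
bbbnnTT => bbbnnnTT   [T ::= n T]
bbbnnnTT => bbbnnnnT   [T ::= n]
bbbnnnnT => bbbnnnnnT   [T ::= n T]
bbbnnnnnT => bbbnnnnnnT   [T ::= n T]
bbbnnnnnnT => bbbnnnnnnn   [T ::= n]

S=>bST=>bbSTT=>bbbSTTT=>bbbnTTT=>bbbnnTT=>bbbnnnTT=>bbbnnnnT=>bbbnnnnnT=>bbbnnnnnnT=>bbbnnnnnnn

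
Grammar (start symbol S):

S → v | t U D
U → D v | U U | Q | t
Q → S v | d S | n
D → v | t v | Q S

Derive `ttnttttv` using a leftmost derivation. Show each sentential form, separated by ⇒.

S ⇒ tUD ⇒ ttD ⇒ ttQS ⇒ ttnS ⇒ ttntUD ⇒ ttntUUD ⇒ ttnttUD ⇒ ttntttD ⇒ ttnttttv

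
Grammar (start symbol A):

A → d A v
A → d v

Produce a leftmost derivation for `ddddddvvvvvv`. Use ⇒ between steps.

A⇒dAv⇒ddAvv⇒dddAvvv⇒ddddAvvvv⇒dddddAvvvvv⇒ddddddvvvvvv

A ⇒ dAv   [A → d A v]
dAv ⇒ ddAvv   [A → d A v]
ddAvv ⇒ dddAvvv   [A → d A v]
dddAvvv ⇒ ddddAvvvv   [A → d A v]
ddddAvvvv ⇒ dddddAvvvvv   [A → d A v]
dddddAvvvvv ⇒ ddddddvvvvvv   [A → d v]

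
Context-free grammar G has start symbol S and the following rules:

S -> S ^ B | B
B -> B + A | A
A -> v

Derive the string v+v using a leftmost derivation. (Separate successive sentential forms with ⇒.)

S ⇒ B ⇒ B+A ⇒ A+A ⇒ v+A ⇒ v+v

S ⇒ B   [S -> B]
B ⇒ B+A   [B -> B + A]
B+A ⇒ A+A   [B -> A]
A+A ⇒ v+A   [A -> v]
v+A ⇒ v+v   [A -> v]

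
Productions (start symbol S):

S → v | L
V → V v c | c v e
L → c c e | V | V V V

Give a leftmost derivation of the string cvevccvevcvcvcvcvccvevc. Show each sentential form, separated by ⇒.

S ⇒ L ⇒ VVV ⇒ VvcVV ⇒ cvevcVV ⇒ cvevcVvcV ⇒ cvevcVvcvcV ⇒ cvevcVvcvcvcV ⇒ cvevcVvcvcvcvcV ⇒ cvevcVvcvcvcvcvcV ⇒ cvevccvevcvcvcvcvcV ⇒ cvevccvevcvcvcvcvcVvc ⇒ cvevccvevcvcvcvcvccvevc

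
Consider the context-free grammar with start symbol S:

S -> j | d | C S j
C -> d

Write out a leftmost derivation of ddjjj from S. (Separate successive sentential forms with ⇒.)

S ⇒ CSj ⇒ dSj ⇒ dCSjj ⇒ ddSjj ⇒ ddjjj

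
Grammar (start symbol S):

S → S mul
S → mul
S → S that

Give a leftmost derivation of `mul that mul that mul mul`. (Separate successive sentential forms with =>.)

S => S mul => S mul mul => S that mul mul => S mul that mul mul => S that mul that mul mul => mul that mul that mul mul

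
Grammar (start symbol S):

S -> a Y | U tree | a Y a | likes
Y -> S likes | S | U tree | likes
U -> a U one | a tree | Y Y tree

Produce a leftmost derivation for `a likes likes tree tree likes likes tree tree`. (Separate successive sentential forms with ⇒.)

S ⇒ U tree ⇒ Y Y tree tree ⇒ S Y tree tree ⇒ a Y Y tree tree ⇒ a S likes Y tree tree ⇒ a U tree likes Y tree tree ⇒ a Y Y tree tree likes Y tree tree ⇒ a likes Y tree tree likes Y tree tree ⇒ a likes S tree tree likes Y tree tree ⇒ a likes likes tree tree likes Y tree tree ⇒ a likes likes tree tree likes likes tree tree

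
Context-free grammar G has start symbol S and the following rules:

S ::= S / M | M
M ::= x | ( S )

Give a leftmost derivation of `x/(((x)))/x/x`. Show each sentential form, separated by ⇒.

S ⇒ S/M ⇒ S/M/M ⇒ S/M/M/M ⇒ M/M/M/M ⇒ x/M/M/M ⇒ x/(S)/M/M ⇒ x/(M)/M/M ⇒ x/((S))/M/M ⇒ x/((M))/M/M ⇒ x/(((S)))/M/M ⇒ x/(((M)))/M/M ⇒ x/(((x)))/M/M ⇒ x/(((x)))/x/M ⇒ x/(((x)))/x/x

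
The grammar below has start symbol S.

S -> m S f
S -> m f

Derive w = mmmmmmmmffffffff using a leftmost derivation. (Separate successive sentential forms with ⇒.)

S ⇒ mSf ⇒ mmSff ⇒ mmmSfff ⇒ mmmmSffff ⇒ mmmmmSfffff ⇒ mmmmmmSffffff ⇒ mmmmmmmSfffffff ⇒ mmmmmmmmffffffff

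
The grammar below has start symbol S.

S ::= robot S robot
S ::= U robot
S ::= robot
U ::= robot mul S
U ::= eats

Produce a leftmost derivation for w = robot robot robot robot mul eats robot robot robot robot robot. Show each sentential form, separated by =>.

S => robot S robot   [S ::= robot S robot]
robot S robot => robot robot S robot robot   [S ::= robot S robot]
robot robot S robot robot => robot robot robot S robot robot robot   [S ::= robot S robot]
robot robot robot S robot robot robot => robot robot robot U robot robot robot robot   [S ::= U robot]
robot robot robot U robot robot robot robot => robot robot robot robot mul S robot robot robot robot   [U ::= robot mul S]
robot robot robot robot mul S robot robot robot robot => robot robot robot robot mul U robot robot robot robot robot   [S ::= U robot]
robot robot robot robot mul U robot robot robot robot robot => robot robot robot robot mul eats robot robot robot robot robot   [U ::= eats]

S => robot S robot => robot robot S robot robot => robot robot robot S robot robot robot => robot robot robot U robot robot robot robot => robot robot robot robot mul S robot robot robot robot => robot robot robot robot mul U robot robot robot robot robot => robot robot robot robot mul eats robot robot robot robot robot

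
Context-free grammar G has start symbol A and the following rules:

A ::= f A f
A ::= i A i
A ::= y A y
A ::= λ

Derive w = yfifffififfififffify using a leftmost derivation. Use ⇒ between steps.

A ⇒ yAy ⇒ yfAfy ⇒ yfiAify ⇒ yfifAfify ⇒ yfiffAffify ⇒ yfifffAfffify ⇒ yfifffiAifffify ⇒ yfifffifAfifffify ⇒ yfifffifiAififffify ⇒ yfifffififAfififffify ⇒ yfifffififfififffify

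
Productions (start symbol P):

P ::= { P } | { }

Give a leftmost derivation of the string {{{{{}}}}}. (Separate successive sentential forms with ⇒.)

P⇒{P}⇒{{P}}⇒{{{P}}}⇒{{{{P}}}}⇒{{{{{}}}}}

P ⇒ {P}   [P ::= { P }]
{P} ⇒ {{P}}   [P ::= { P }]
{{P}} ⇒ {{{P}}}   [P ::= { P }]
{{{P}}} ⇒ {{{{P}}}}   [P ::= { P }]
{{{{P}}}} ⇒ {{{{{}}}}}   [P ::= { }]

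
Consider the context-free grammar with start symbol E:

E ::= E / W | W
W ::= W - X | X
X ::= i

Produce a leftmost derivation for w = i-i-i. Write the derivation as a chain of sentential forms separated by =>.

E=>W=>W-X=>W-X-X=>X-X-X=>i-X-X=>i-i-X=>i-i-i

E => W   [E ::= W]
W => W-X   [W ::= W - X]
W-X => W-X-X   [W ::= W - X]
W-X-X => X-X-X   [W ::= X]
X-X-X => i-X-X   [X ::= i]
i-X-X => i-i-X   [X ::= i]
i-i-X => i-i-i   [X ::= i]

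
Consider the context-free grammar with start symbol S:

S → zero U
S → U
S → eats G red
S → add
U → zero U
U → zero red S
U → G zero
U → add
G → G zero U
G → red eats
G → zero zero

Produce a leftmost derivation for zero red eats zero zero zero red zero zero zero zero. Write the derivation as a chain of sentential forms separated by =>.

S => U   [S → U]
U => zero U   [U → zero U]
zero U => zero G zero   [U → G zero]
zero G zero => zero G zero U zero   [G → G zero U]
zero G zero U zero => zero red eats zero U zero   [G → red eats]
zero red eats zero U zero => zero red eats zero zero U zero   [U → zero U]
zero red eats zero zero U zero => zero red eats zero zero zero red S zero   [U → zero red S]
zero red eats zero zero zero red S zero => zero red eats zero zero zero red U zero   [S → U]
zero red eats zero zero zero red U zero => zero red eats zero zero zero red G zero zero   [U → G zero]
zero red eats zero zero zero red G zero zero => zero red eats zero zero zero red zero zero zero zero   [G → zero zero]

S => U => zero U => zero G zero => zero G zero U zero => zero red eats zero U zero => zero red eats zero zero U zero => zero red eats zero zero zero red S zero => zero red eats zero zero zero red U zero => zero red eats zero zero zero red G zero zero => zero red eats zero zero zero red zero zero zero zero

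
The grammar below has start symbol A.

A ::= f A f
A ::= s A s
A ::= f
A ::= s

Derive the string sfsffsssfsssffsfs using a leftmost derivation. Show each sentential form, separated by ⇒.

A ⇒ sAs   [A ::= s A s]
sAs ⇒ sfAfs   [A ::= f A f]
sfAfs ⇒ sfsAsfs   [A ::= s A s]
sfsAsfs ⇒ sfsfAfsfs   [A ::= f A f]
sfsfAfsfs ⇒ sfsffAffsfs   [A ::= f A f]
sfsffAffsfs ⇒ sfsffsAsffsfs   [A ::= s A s]
sfsffsAsffsfs ⇒ sfsffssAssffsfs   [A ::= s A s]
sfsffssAssffsfs ⇒ sfsffsssAsssffsfs   [A ::= s A s]
sfsffsssAsssffsfs ⇒ sfsffsssfsssffsfs   [A ::= f]

A⇒sAs⇒sfAfs⇒sfsAsfs⇒sfsfAfsfs⇒sfsffAffsfs⇒sfsffsAsffsfs⇒sfsffssAssffsfs⇒sfsffsssAsssffsfs⇒sfsffsssfsssffsfs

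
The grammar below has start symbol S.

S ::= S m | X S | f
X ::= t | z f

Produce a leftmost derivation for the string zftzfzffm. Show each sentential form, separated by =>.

S => XS   [S ::= X S]
XS => zfS   [X ::= z f]
zfS => zfXS   [S ::= X S]
zfXS => zftS   [X ::= t]
zftS => zftXS   [S ::= X S]
zftXS => zftzfS   [X ::= z f]
zftzfS => zftzfXS   [S ::= X S]
zftzfXS => zftzfzfS   [X ::= z f]
zftzfzfS => zftzfzfSm   [S ::= S m]
zftzfzfSm => zftzfzffm   [S ::= f]

S => XS => zfS => zfXS => zftS => zftXS => zftzfS => zftzfXS => zftzfzfS => zftzfzfSm => zftzfzffm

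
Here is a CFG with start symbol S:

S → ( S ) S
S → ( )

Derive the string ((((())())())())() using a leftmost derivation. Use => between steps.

S=>(S)S=>((S)S)S=>(((S)S)S)S=>((((S)S)S)S)S=>((((())S)S)S)S=>((((())())S)S)S=>((((())())())S)S=>((((())())())())S=>((((())())())())()

S => (S)S   [S → ( S ) S]
(S)S => ((S)S)S   [S → ( S ) S]
((S)S)S => (((S)S)S)S   [S → ( S ) S]
(((S)S)S)S => ((((S)S)S)S)S   [S → ( S ) S]
((((S)S)S)S)S => ((((())S)S)S)S   [S → ( )]
((((())S)S)S)S => ((((())())S)S)S   [S → ( )]
((((())())S)S)S => ((((())())())S)S   [S → ( )]
((((())())())S)S => ((((())())())())S   [S → ( )]
((((())())())())S => ((((())())())())()   [S → ( )]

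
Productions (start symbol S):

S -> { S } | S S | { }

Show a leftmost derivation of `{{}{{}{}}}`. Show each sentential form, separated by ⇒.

S ⇒ {S} ⇒ {SS} ⇒ {{}S} ⇒ {{}{S}} ⇒ {{}{SS}} ⇒ {{}{{}S}} ⇒ {{}{{}{}}}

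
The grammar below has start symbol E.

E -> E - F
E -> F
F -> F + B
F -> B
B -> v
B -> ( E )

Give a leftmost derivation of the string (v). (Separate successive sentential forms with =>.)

E=>F=>B=>(E)=>(F)=>(B)=>(v)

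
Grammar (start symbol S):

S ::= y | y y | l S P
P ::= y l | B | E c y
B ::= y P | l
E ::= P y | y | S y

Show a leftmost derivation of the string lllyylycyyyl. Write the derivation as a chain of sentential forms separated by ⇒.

S ⇒ lSP   [S ::= l S P]
lSP ⇒ llSPP   [S ::= l S P]
llSPP ⇒ lllSPPP   [S ::= l S P]
lllSPPP ⇒ lllyPPP   [S ::= y]
lllyPPP ⇒ lllyylPP   [P ::= y l]
lllyylPP ⇒ lllyylEcyP   [P ::= E c y]
lllyylEcyP ⇒ lllyylycyP   [E ::= y]
lllyylycyP ⇒ lllyylycyB   [P ::= B]
lllyylycyB ⇒ lllyylycyyP   [B ::= y P]
lllyylycyyP ⇒ lllyylycyyyl   [P ::= y l]

S ⇒ lSP ⇒ llSPP ⇒ lllSPPP ⇒ lllyPPP ⇒ lllyylPP ⇒ lllyylEcyP ⇒ lllyylycyP ⇒ lllyylycyB ⇒ lllyylycyyP ⇒ lllyylycyyyl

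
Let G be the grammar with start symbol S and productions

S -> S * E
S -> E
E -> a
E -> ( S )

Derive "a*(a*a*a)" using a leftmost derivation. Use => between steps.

S=>S*E=>E*E=>a*E=>a*(S)=>a*(S*E)=>a*(S*E*E)=>a*(E*E*E)=>a*(a*E*E)=>a*(a*a*E)=>a*(a*a*a)

S => S*E   [S -> S * E]
S*E => E*E   [S -> E]
E*E => a*E   [E -> a]
a*E => a*(S)   [E -> ( S )]
a*(S) => a*(S*E)   [S -> S * E]
a*(S*E) => a*(S*E*E)   [S -> S * E]
a*(S*E*E) => a*(E*E*E)   [S -> E]
a*(E*E*E) => a*(a*E*E)   [E -> a]
a*(a*E*E) => a*(a*a*E)   [E -> a]
a*(a*a*E) => a*(a*a*a)   [E -> a]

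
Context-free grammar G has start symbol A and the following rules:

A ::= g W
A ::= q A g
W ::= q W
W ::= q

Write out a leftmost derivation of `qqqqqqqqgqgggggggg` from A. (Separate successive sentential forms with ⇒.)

A ⇒ qAg ⇒ qqAgg ⇒ qqqAggg ⇒ qqqqAgggg ⇒ qqqqqAggggg ⇒ qqqqqqAgggggg ⇒ qqqqqqqAggggggg ⇒ qqqqqqqqAgggggggg ⇒ qqqqqqqqgWgggggggg ⇒ qqqqqqqqgqgggggggg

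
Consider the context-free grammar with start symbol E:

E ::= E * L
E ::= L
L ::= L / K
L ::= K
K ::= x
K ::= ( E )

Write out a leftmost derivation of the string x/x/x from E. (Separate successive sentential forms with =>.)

E => L => L/K => L/K/K => K/K/K => x/K/K => x/x/K => x/x/x

E => L   [E ::= L]
L => L/K   [L ::= L / K]
L/K => L/K/K   [L ::= L / K]
L/K/K => K/K/K   [L ::= K]
K/K/K => x/K/K   [K ::= x]
x/K/K => x/x/K   [K ::= x]
x/x/K => x/x/x   [K ::= x]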